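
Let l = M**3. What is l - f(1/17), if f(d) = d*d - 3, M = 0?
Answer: 866/289 ≈ 2.9965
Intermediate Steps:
f(d) = -3 + d**2 (f(d) = d**2 - 3 = -3 + d**2)
l = 0 (l = 0**3 = 0)
l - f(1/17) = 0 - (-3 + (1/17)**2) = 0 - (-3 + 1/289) = 0 - 1*(-866/289) = 0 + 866/289 = 866/289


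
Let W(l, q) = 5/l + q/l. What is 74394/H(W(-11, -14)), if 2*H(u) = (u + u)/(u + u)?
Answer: 148788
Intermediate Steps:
H(u) = ½ (H(u) = ((u + u)/(u + u))/2 = ((2*u)/((2*u)))/2 = ((2*u)*(1/(2*u)))/2 = (½)*1 = ½)
74394/H(W(-11, -14)) = 74394/(½) = 74394*2 = 148788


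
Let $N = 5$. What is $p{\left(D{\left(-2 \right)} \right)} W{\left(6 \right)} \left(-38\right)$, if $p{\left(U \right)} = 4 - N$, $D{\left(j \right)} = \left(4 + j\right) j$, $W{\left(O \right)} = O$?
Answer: $228$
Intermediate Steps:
$D{\left(j \right)} = j \left(4 + j\right)$
$p{\left(U \right)} = -1$ ($p{\left(U \right)} = 4 - 5 = -1$)
$p{\left(D{\left(-2 \right)} \right)} W{\left(6 \right)} \left(-38\right) = \left(-1\right) 6 \left(-38\right) = \left(-6\right) \left(-38\right) = 228$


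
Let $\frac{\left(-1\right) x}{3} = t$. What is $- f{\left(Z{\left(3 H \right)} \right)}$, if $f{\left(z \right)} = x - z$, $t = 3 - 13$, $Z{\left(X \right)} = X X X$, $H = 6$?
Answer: $5802$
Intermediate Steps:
$Z{\left(X \right)} = X^{3}$ ($Z{\left(X \right)} = X^{2} X = X^{3}$)
$t = -10$
$x = 30$ ($x = \left(-3\right) \left(-10\right) = 30$)
$f{\left(z \right)} = 30 - z$
$- f{\left(Z{\left(3 H \right)} \right)} = - (30 - \left(3 \cdot 6\right)^{3}) = - (30 - 18^{3}) = - (30 - 5832) = \left(-1\right) \left(-5802\right) = 5802$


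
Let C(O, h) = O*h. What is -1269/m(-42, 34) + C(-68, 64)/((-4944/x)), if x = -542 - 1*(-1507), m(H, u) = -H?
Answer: 3544013/4326 ≈ 819.24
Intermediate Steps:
x = 965 (x = -542 + 1507 = 965)
-1269/m(-42, 34) + C(-68, 64)/((-4944/x)) = -1269/((-1*(-42))) + (-68*64)/((-4944/965)) = -1269/42 - 4352/((-4944*1/965)) = -1269*1/42 - 4352/(-4944/965) = -423/14 - 4352*(-965/4944) = -423/14 + 262480/309 = 3544013/4326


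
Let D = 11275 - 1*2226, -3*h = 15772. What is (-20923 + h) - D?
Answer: -105688/3 ≈ -35229.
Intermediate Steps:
h = -15772/3 (h = -⅓*15772 = -15772/3 ≈ -5257.3)
D = 9049 (D = 11275 - 2226 = 9049)
(-20923 + h) - D = (-20923 - 15772/3) - 1*9049 = -78541/3 - 9049 = -105688/3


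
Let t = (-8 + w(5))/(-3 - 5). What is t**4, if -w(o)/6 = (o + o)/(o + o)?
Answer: 2401/256 ≈ 9.3789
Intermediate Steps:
w(o) = -6 (w(o) = -6*(o + o)/(o + o) = -6*2*o/(2*o) = -6*2*o*1/(2*o) = -6*1 = -6)
t = 7/4 (t = (-8 - 6)/(-3 - 5) = -14/(-8) = -14*(-1/8) = 7/4 ≈ 1.7500)
t**4 = (7/4)**4 = 2401/256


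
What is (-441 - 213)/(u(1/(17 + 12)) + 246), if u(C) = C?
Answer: -18966/7135 ≈ -2.6582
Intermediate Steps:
(-441 - 213)/(u(1/(17 + 12)) + 246) = (-441 - 213)/(1/(17 + 12) + 246) = -654/(1/29 + 246) = -654/7135/29 = -654*29/7135 = -18966/7135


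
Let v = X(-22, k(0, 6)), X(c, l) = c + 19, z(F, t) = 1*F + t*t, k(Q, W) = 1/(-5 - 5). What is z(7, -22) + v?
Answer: 488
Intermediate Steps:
k(Q, W) = -⅒ (k(Q, W) = 1/(-10) = -⅒)
z(F, t) = F + t²
X(c, l) = 19 + c
v = -3 (v = 19 - 22 = -3)
z(7, -22) + v = (7 + (-22)²) - 3 = (7 + 484) - 3 = 491 - 3 = 488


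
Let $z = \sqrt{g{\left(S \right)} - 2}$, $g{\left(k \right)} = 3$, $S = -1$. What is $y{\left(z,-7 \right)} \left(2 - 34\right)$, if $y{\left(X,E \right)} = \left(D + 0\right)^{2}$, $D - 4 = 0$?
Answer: $-512$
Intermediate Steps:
$D = 4$ ($D = 4 + 0 = 4$)
$z = 1$ ($z = \sqrt{3 - 2} = \sqrt{1} = 1$)
$y{\left(X,E \right)} = 16$ ($y{\left(X,E \right)} = \left(4 + 0\right)^{2} = 4^{2} = 16$)
$y{\left(z,-7 \right)} \left(2 - 34\right) = 16 \left(2 - 34\right) = 16 \left(-32\right) = -512$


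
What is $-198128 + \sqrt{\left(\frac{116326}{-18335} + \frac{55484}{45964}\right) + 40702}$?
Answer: $-198128 + \frac{\sqrt{1806501839945462879665}}{210687485} \approx -1.9793 \cdot 10^{5}$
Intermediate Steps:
$-198128 + \sqrt{\left(\frac{116326}{-18335} + \frac{55484}{45964}\right) + 40702} = -198128 + \sqrt{\left(116326 \left(- \frac{1}{18335}\right) + 55484 \cdot \frac{1}{45964}\right) + 40702} = -198128 + \sqrt{\left(- \frac{116326}{18335} + \frac{13871}{11491}\right) + 40702} = -198128 + \sqrt{- \frac{1082377281}{210687485} + 40702} = -198128 + \sqrt{\frac{8574319637189}{210687485}} = -198128 + \frac{\sqrt{1806501839945462879665}}{210687485}$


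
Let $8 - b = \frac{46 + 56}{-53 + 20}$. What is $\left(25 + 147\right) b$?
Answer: $\frac{20984}{11} \approx 1907.6$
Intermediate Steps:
$b = \frac{122}{11}$ ($b = 8 - \frac{46 + 56}{-53 + 20} = 8 - \frac{102}{-33} = 8 - 102 \left(- \frac{1}{33}\right) = 8 - - \frac{34}{11} = 8 + \frac{34}{11} = \frac{122}{11} \approx 11.091$)
$\left(25 + 147\right) b = \left(25 + 147\right) \frac{122}{11} = 172 \cdot \frac{122}{11} = \frac{20984}{11}$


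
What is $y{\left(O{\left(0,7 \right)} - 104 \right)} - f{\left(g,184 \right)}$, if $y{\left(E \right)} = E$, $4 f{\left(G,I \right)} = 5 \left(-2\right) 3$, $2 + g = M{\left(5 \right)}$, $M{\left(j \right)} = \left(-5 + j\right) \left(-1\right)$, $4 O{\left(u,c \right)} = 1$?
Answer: $- \frac{385}{4} \approx -96.25$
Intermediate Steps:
$O{\left(u,c \right)} = \frac{1}{4}$ ($O{\left(u,c \right)} = \frac{1}{4} \cdot 1 = \frac{1}{4}$)
$M{\left(j \right)} = 5 - j$
$g = -2$ ($g = -2 + \left(5 - 5\right) = -2 + 0 = -2$)
$f{\left(G,I \right)} = - \frac{15}{2}$ ($f{\left(G,I \right)} = \frac{5 \left(-2\right) 3}{4} = \frac{\left(-10\right) 3}{4} = \frac{1}{4} \left(-30\right) = - \frac{15}{2}$)
$y{\left(O{\left(0,7 \right)} - 104 \right)} - f{\left(g,184 \right)} = \left(\frac{1}{4} - 104\right) - - \frac{15}{2} = \left(\frac{1}{4} - 104\right) + \frac{15}{2} = - \frac{415}{4} + \frac{15}{2} = - \frac{385}{4}$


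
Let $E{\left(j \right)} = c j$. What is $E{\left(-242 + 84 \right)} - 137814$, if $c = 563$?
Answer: $-226768$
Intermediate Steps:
$E{\left(j \right)} = 563 j$
$E{\left(-242 + 84 \right)} - 137814 = 563 \left(-242 + 84\right) - 137814 = 563 \left(-158\right) - 137814 = -88954 - 137814 = -226768$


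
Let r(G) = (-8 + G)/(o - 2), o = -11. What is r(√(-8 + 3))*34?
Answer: 272/13 - 34*I*√5/13 ≈ 20.923 - 5.8482*I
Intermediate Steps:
r(G) = 8/13 - G/13 (r(G) = (-8 + G)/(-11 - 2) = (-8 + G)/(-13) = (-8 + G)*(-1/13) = 8/13 - G/13)
r(√(-8 + 3))*34 = (8/13 - √(-8 + 3)/13)*34 = (8/13 - I*√5/13)*34 = 272/13 - 34*I*√5/13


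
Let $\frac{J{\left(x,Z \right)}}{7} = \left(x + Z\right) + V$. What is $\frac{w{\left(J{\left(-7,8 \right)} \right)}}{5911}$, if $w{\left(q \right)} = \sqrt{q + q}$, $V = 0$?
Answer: $\frac{\sqrt{14}}{5911} \approx 0.000633$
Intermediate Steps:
$J{\left(x,Z \right)} = 7 Z + 7 x$ ($J{\left(x,Z \right)} = 7 \left(\left(x + Z\right) + 0\right) = 7 \left(\left(Z + x\right) + 0\right) = 7 \left(Z + x\right) = 7 Z + 7 x$)
$w{\left(q \right)} = \sqrt{2} \sqrt{q}$ ($w{\left(q \right)} = \sqrt{2 q} = \sqrt{2} \sqrt{q}$)
$\frac{w{\left(J{\left(-7,8 \right)} \right)}}{5911} = \frac{\sqrt{2} \sqrt{7 \cdot 8 + 7 \left(-7\right)}}{5911} = \sqrt{2} \sqrt{56 - 49} \cdot \frac{1}{5911} = \sqrt{2} \sqrt{7} \cdot \frac{1}{5911} = \sqrt{14} \cdot \frac{1}{5911} = \frac{\sqrt{14}}{5911}$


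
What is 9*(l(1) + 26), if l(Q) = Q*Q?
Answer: 243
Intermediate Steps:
l(Q) = Q²
9*(l(1) + 26) = 9*(1² + 26) = 9*(1 + 26) = 9*27 = 243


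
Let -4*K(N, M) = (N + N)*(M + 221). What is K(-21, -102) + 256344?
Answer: 515187/2 ≈ 2.5759e+5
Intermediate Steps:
K(N, M) = -N*(221 + M)/2 (K(N, M) = -(N + N)*(M + 221)/4 = -2*N*(221 + M)/4 = -N*(221 + M)/2)
K(-21, -102) + 256344 = -½*(-21)*(221 - 102) + 256344 = -½*(-21)*119 + 256344 = 2499/2 + 256344 = 515187/2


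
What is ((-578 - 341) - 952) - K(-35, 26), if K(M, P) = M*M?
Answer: -3096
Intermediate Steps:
K(M, P) = M²
((-578 - 341) - 952) - K(-35, 26) = ((-578 - 341) - 952) - 1*(-35)² = (-919 - 952) - 1*1225 = -1871 - 1225 = -3096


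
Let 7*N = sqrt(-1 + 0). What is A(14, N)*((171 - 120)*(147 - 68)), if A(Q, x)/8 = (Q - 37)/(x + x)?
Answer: 2594676*I ≈ 2.5947e+6*I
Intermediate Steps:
N = I/7 (N = sqrt(-1 + 0)/7 = sqrt(-1)/7 = I/7 ≈ 0.14286*I)
A(Q, x) = 4*(-37 + Q)/x (A(Q, x) = 8*((Q - 37)/(x + x)) = 8*((-37 + Q)/((2*x))) = 8*((-37 + Q)*(1/(2*x))) = 8*((-37 + Q)/(2*x)) = 4*(-37 + Q)/x)
A(14, N)*((171 - 120)*(147 - 68)) = (4*(-37 + 14)/((I/7)))*((171 - 120)*(147 - 68)) = (4*(-7*I)*(-23))*(51*79) = (644*I)*4029 = 2594676*I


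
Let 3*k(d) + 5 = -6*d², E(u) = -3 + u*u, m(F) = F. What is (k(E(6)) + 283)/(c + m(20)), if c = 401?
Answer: -5690/1263 ≈ -4.5051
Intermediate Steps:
E(u) = -3 + u²
k(d) = -5/3 - 2*d² (k(d) = -5/3 + (-6*d²)/3 = -5/3 - 2*d²)
(k(E(6)) + 283)/(c + m(20)) = ((-5/3 - 2*(-3 + 6²)²) + 283)/(401 + 20) = ((-5/3 - 2*(-3 + 36)²) + 283)/421 = ((-5/3 - 2*33²) + 283)*(1/421) = ((-5/3 - 2*1089) + 283)*(1/421) = ((-5/3 - 2178) + 283)*(1/421) = (-6539/3 + 283)*(1/421) = -5690/3*1/421 = -5690/1263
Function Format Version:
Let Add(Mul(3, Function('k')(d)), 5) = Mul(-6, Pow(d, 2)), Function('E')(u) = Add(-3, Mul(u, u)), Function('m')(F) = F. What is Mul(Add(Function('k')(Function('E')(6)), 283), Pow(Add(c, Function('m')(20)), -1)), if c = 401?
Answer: Rational(-5690, 1263) ≈ -4.5051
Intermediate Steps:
Function('E')(u) = Add(-3, Pow(u, 2))
Function('k')(d) = Add(Rational(-5, 3), Mul(-2, Pow(d, 2))) (Function('k')(d) = Add(Rational(-5, 3), Mul(Rational(1, 3), Mul(-6, Pow(d, 2)))) = Add(Rational(-5, 3), Mul(-2, Pow(d, 2))))
Mul(Add(Function('k')(Function('E')(6)), 283), Pow(Add(c, Function('m')(20)), -1)) = Mul(Add(Add(Rational(-5, 3), Mul(-2, Pow(Add(-3, Pow(6, 2)), 2))), 283), Pow(Add(401, 20), -1)) = Mul(Add(Add(Rational(-5, 3), Mul(-2, Pow(Add(-3, 36), 2))), 283), Pow(421, -1)) = Mul(Add(Add(Rational(-5, 3), Mul(-2, Pow(33, 2))), 283), Rational(1, 421)) = Mul(Add(Add(Rational(-5, 3), Mul(-2, 1089)), 283), Rational(1, 421)) = Mul(Add(Add(Rational(-5, 3), -2178), 283), Rational(1, 421)) = Mul(Add(Rational(-6539, 3), 283), Rational(1, 421)) = Mul(Rational(-5690, 3), Rational(1, 421)) = Rational(-5690, 1263)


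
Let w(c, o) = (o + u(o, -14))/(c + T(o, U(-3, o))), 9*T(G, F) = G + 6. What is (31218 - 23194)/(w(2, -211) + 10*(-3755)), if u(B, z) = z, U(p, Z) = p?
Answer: -1500488/7019825 ≈ -0.21375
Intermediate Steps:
T(G, F) = ⅔ + G/9 (T(G, F) = (G + 6)/9 = (6 + G)/9 = ⅔ + G/9)
w(c, o) = (-14 + o)/(⅔ + c + o/9) (w(c, o) = (o - 14)/(c + (⅔ + o/9)) = (-14 + o)/(⅔ + c + o/9))
(31218 - 23194)/(w(2, -211) + 10*(-3755)) = (31218 - 23194)/(9*(-14 - 211)/(6 - 211 + 9*2) + 10*(-3755)) = 8024/(9*(-225)/(6 - 211 + 18) - 37550) = 8024/(9*(-225)/(-187) - 37550) = 8024/(9*(-1/187)*(-225) - 37550) = 8024/(2025/187 - 37550) = 8024/(-7019825/187) = 8024*(-187/7019825) = -1500488/7019825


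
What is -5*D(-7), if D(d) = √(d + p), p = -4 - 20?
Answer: -5*I*√31 ≈ -27.839*I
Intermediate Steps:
p = -24
D(d) = √(-24 + d) (D(d) = √(d - 24) = √(-24 + d))
-5*D(-7) = -5*√(-24 - 7) = -5*I*√31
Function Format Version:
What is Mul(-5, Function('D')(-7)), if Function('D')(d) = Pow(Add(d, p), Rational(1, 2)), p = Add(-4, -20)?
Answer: Mul(-5, I, Pow(31, Rational(1, 2))) ≈ Mul(-27.839, I)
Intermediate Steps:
p = -24
Function('D')(d) = Pow(Add(-24, d), Rational(1, 2)) (Function('D')(d) = Pow(Add(d, -24), Rational(1, 2)) = Pow(Add(-24, d), Rational(1, 2)))
Mul(-5, Function('D')(-7)) = Mul(-5, Pow(Add(-24, -7), Rational(1, 2))) = Mul(-5, Pow(-31, Rational(1, 2))) = Mul(-5, Mul(I, Pow(31, Rational(1, 2)))) = Mul(-5, I, Pow(31, Rational(1, 2)))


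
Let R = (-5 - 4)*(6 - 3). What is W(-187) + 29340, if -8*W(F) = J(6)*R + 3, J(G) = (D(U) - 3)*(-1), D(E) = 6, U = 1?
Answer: 58659/2 ≈ 29330.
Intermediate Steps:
J(G) = -3 (J(G) = (6 - 3)*(-1) = 3*(-1) = -3)
R = -27 (R = -9*3 = -27)
W(F) = -21/2 (W(F) = -(-3*(-27) + 3)/8 = -(81 + 3)/8 = -⅛*84 = -21/2)
W(-187) + 29340 = -21/2 + 29340 = 58659/2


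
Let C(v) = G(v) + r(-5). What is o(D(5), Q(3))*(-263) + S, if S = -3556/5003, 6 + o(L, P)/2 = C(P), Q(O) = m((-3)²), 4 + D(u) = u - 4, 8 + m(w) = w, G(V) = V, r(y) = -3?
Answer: 21049068/5003 ≈ 4207.3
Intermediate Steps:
m(w) = -8 + w
D(u) = -8 + u (D(u) = -4 + (u - 4) = -4 + (-4 + u) = -8 + u)
Q(O) = 1 (Q(O) = -8 + (-3)² = -8 + 9 = 1)
C(v) = -3 + v (C(v) = v - 3 = -3 + v)
o(L, P) = -18 + 2*P (o(L, P) = -12 + 2*(-3 + P) = -12 + (-6 + 2*P) = -18 + 2*P)
S = -3556/5003 (S = -3556*1/5003 = -3556/5003 ≈ -0.71077)
o(D(5), Q(3))*(-263) + S = (-18 + 2*1)*(-263) - 3556/5003 = (-18 + 2)*(-263) - 3556/5003 = -16*(-263) - 3556/5003 = 4208 - 3556/5003 = 21049068/5003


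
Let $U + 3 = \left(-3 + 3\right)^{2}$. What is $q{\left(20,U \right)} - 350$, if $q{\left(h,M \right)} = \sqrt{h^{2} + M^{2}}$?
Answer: $-350 + \sqrt{409} \approx -329.78$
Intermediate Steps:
$U = -3$ ($U = -3 + \left(-3 + 3\right)^{2} = -3 + 0^{2} = -3 + 0 = -3$)
$q{\left(h,M \right)} = \sqrt{M^{2} + h^{2}}$
$q{\left(20,U \right)} - 350 = \sqrt{\left(-3\right)^{2} + 20^{2}} - 350 = \sqrt{9 + 400} - 350 = \sqrt{409} - 350 = -350 + \sqrt{409}$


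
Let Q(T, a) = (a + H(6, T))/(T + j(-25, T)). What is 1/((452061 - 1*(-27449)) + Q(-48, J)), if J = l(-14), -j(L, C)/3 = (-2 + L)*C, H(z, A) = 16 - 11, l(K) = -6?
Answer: 3936/1887351361 ≈ 2.0855e-6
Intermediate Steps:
H(z, A) = 5
j(L, C) = -3*C*(-2 + L) (j(L, C) = -3*(-2 + L)*C = -3*C*(-2 + L))
J = -6
Q(T, a) = (5 + a)/(82*T) (Q(T, a) = (a + 5)/(T + 3*T*(2 - 1*(-25))) = (5 + a)/(T + 3*T*(2 + 25)) = (5 + a)/(T + 3*T*27) = (5 + a)/(T + 81*T) = (5 + a)/((82*T)) = (5 + a)*(1/(82*T)) = (5 + a)/(82*T))
1/((452061 - 1*(-27449)) + Q(-48, J)) = 1/((452061 - 1*(-27449)) + (1/82)*(5 - 6)/(-48)) = 1/((452061 + 27449) + (1/82)*(-1/48)*(-1)) = 1/(479510 + 1/3936) = 1/(1887351361/3936) = 3936/1887351361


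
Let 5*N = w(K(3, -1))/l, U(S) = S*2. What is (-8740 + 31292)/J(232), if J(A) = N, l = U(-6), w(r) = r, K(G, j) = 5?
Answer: -270624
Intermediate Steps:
U(S) = 2*S
l = -12 (l = 2*(-6) = -12)
N = -1/12 (N = (5/(-12))/5 = (5*(-1/12))/5 = (⅕)*(-5/12) = -1/12 ≈ -0.083333)
J(A) = -1/12
(-8740 + 31292)/J(232) = (-8740 + 31292)/(-1/12) = 22552*(-12) = -270624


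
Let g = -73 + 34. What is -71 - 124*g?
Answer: 4765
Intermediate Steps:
g = -39
-71 - 124*g = -71 - 124*(-39) = -71 + 4836 = 4765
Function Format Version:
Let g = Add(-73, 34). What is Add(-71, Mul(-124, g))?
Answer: 4765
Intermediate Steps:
g = -39
Add(-71, Mul(-124, g)) = Add(-71, Mul(-124, -39)) = Add(-71, 4836) = 4765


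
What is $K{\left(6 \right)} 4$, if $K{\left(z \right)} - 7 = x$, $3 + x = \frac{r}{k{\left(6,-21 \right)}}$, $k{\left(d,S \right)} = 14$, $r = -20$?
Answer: $\frac{72}{7} \approx 10.286$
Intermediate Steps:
$x = - \frac{31}{7}$ ($x = -3 - \frac{20}{14} = -3 - \frac{10}{7} = - \frac{31}{7} \approx -4.4286$)
$K{\left(z \right)} = \frac{18}{7}$ ($K{\left(z \right)} = 7 - \frac{31}{7} = \frac{18}{7}$)
$K{\left(6 \right)} 4 = \frac{18}{7} \cdot 4 = \frac{72}{7}$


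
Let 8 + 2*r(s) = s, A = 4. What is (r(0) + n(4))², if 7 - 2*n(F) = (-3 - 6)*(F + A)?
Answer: 5041/4 ≈ 1260.3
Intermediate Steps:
r(s) = -4 + s/2
n(F) = 43/2 + 9*F/2 (n(F) = 7/2 - (-3 - 6)*(F + 4)/2 = 7/2 - (-9)*(4 + F)/2 = 7/2 - (-36 - 9*F)/2 = 7/2 + (18 + 9*F/2) = 43/2 + 9*F/2)
(r(0) + n(4))² = ((-4 + (½)*0) + (43/2 + (9/2)*4))² = ((-4 + 0) + (43/2 + 18))² = (-4 + 79/2)² = (71/2)² = 5041/4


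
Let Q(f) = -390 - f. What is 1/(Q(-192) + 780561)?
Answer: 1/780363 ≈ 1.2815e-6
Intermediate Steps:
1/(Q(-192) + 780561) = 1/((-390 - 1*(-192)) + 780561) = 1/((-390 + 192) + 780561) = 1/(-198 + 780561) = 1/780363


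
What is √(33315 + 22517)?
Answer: 2*√13958 ≈ 236.29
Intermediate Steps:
√(33315 + 22517) = √55832 = 2*√13958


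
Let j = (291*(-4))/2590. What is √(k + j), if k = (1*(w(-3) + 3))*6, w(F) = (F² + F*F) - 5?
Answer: √160240710/1295 ≈ 9.7750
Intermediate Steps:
w(F) = -5 + 2*F² (w(F) = (F² + F²) - 5 = 2*F² - 5 = -5 + 2*F²)
j = -582/1295 (j = -1164*1/2590 = -582/1295 ≈ -0.44942)
k = 96 (k = (1*((-5 + 2*(-3)²) + 3))*6 = (1*((-5 + 2*9) + 3))*6 = (1*((-5 + 18) + 3))*6 = (1*(13 + 3))*6 = (1*16)*6 = 16*6 = 96)
√(k + j) = √(96 - 582/1295) = √(123738/1295) = √160240710/1295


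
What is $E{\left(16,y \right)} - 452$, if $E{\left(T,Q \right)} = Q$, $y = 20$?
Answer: $-432$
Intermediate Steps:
$E{\left(16,y \right)} - 452 = 20 - 452 = -432$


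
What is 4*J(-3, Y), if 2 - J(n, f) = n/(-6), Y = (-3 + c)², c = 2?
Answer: 6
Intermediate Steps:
Y = 1 (Y = (-3 + 2)² = (-1)² = 1)
J(n, f) = 2 + n/6 (J(n, f) = 2 - n/(-6) = 2 - n*(-1)/6 = 2 - (-1)*n/6 = 2 + n/6)
4*J(-3, Y) = 4*(2 + (⅙)*(-3)) = 4*(2 - ½) = 4*(3/2) = 6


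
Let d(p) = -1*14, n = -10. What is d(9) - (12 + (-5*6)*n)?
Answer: -326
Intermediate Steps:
d(p) = -14
d(9) - (12 + (-5*6)*n) = -14 - (12 - 5*6*(-10)) = -14 - (12 - 30*(-10)) = -14 - (12 + 300) = -14 - 1*312 = -14 - 312 = -326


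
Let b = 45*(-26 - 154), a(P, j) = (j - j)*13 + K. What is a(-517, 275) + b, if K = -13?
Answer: -8113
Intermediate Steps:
a(P, j) = -13 (a(P, j) = (j - j)*13 - 13 = 0*13 - 13 = 0 - 13 = -13)
b = -8100 (b = 45*(-180) = -8100)
a(-517, 275) + b = -13 - 8100 = -8113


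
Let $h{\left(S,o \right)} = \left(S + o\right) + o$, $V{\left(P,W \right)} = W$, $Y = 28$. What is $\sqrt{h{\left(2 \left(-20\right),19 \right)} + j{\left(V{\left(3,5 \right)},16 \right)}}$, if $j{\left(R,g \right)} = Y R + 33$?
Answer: $3 \sqrt{19} \approx 13.077$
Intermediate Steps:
$j{\left(R,g \right)} = 33 + 28 R$ ($j{\left(R,g \right)} = 28 R + 33 = 33 + 28 R$)
$h{\left(S,o \right)} = S + 2 o$
$\sqrt{h{\left(2 \left(-20\right),19 \right)} + j{\left(V{\left(3,5 \right)},16 \right)}} = \sqrt{\left(2 \left(-20\right) + 2 \cdot 19\right) + \left(33 + 28 \cdot 5\right)} = \sqrt{\left(-40 + 38\right) + \left(33 + 140\right)} = \sqrt{-2 + 173} = \sqrt{171} = 3 \sqrt{19}$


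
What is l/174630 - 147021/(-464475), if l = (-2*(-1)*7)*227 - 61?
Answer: 602712129/1802472650 ≈ 0.33438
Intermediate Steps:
l = 3117 (l = (2*7)*227 - 61 = 14*227 - 61 = 3178 - 61 = 3117)
l/174630 - 147021/(-464475) = 3117/174630 - 147021/(-464475) = 3117*(1/174630) - 147021*(-1/464475) = 1039/58210 + 49007/154825 = 602712129/1802472650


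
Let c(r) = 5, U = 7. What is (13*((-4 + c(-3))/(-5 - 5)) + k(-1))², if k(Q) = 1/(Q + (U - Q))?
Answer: 6561/4900 ≈ 1.3390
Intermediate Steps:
k(Q) = ⅐ (k(Q) = 1/(Q + (7 - Q)) = 1/7 = ⅐)
(13*((-4 + c(-3))/(-5 - 5)) + k(-1))² = (13*((-4 + 5)/(-5 - 5)) + ⅐)² = (13*(1/(-10)) + ⅐)² = (13*(1*(-⅒)) + ⅐)² = (13*(-⅒) + ⅐)² = (-13/10 + ⅐)² = (-81/70)² = 6561/4900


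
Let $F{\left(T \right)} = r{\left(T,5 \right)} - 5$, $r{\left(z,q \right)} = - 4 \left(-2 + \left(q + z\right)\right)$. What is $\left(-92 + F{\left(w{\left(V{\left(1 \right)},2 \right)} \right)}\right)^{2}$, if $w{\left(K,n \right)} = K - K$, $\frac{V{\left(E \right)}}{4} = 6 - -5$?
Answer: $11881$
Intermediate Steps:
$V{\left(E \right)} = 44$ ($V{\left(E \right)} = 4 \left(6 - -5\right) = 4 \left(6 + 5\right) = 4 \cdot 11 = 44$)
$w{\left(K,n \right)} = 0$
$r{\left(z,q \right)} = 8 - 4 q - 4 z$ ($r{\left(z,q \right)} = - 4 \left(-2 + q + z\right) = 8 - 4 q - 4 z$)
$F{\left(T \right)} = -17 - 4 T$ ($F{\left(T \right)} = \left(8 - 20 - 4 T\right) - 5 = \left(-12 - 4 T\right) - 5 = -17 - 4 T$)
$\left(-92 + F{\left(w{\left(V{\left(1 \right)},2 \right)} \right)}\right)^{2} = \left(-92 - 17\right)^{2} = \left(-109\right)^{2} = 11881$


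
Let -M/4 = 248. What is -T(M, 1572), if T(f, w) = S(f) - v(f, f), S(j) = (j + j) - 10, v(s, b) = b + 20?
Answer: 1022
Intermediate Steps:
v(s, b) = 20 + b
M = -992 (M = -4*248 = -992)
S(j) = -10 + 2*j (S(j) = 2*j - 10 = -10 + 2*j)
T(f, w) = -30 + f (T(f, w) = (-10 + 2*f) - (20 + f) = (-10 + 2*f) + (-20 - f) = -30 + f)
-T(M, 1572) = -(-30 - 992) = -1*(-1022) = 1022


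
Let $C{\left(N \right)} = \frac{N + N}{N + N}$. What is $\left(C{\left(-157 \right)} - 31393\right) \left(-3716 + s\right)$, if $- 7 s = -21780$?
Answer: $\frac{132850944}{7} \approx 1.8979 \cdot 10^{7}$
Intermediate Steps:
$s = \frac{21780}{7}$ ($s = \left(- \frac{1}{7}\right) \left(-21780\right) = \frac{21780}{7} \approx 3111.4$)
$C{\left(N \right)} = 1$ ($C{\left(N \right)} = \frac{2 N}{2 N} = 2 N \frac{1}{2 N} = 1$)
$\left(C{\left(-157 \right)} - 31393\right) \left(-3716 + s\right) = \left(1 - 31393\right) \left(-3716 + \frac{21780}{7}\right) = \left(1 - 31393\right) \left(- \frac{4232}{7}\right) = \left(-31392\right) \left(- \frac{4232}{7}\right) = \frac{132850944}{7}$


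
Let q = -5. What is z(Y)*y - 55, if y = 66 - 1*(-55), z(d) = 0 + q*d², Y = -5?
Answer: -15180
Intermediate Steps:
z(d) = -5*d² (z(d) = 0 - 5*d² = -5*d²)
y = 121 (y = 66 + 55 = 121)
z(Y)*y - 55 = -5*(-5)²*121 - 55 = -5*25*121 - 55 = -125*121 - 55 = -15125 - 55 = -15180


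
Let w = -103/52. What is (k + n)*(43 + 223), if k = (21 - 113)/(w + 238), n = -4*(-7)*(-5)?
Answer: -458319064/12273 ≈ -37344.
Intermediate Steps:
w = -103/52 (w = -103*1/52 = -103/52 ≈ -1.9808)
n = -140 (n = 28*(-5) = -140)
k = -4784/12273 (k = (21 - 113)/(-103/52 + 238) = -92/12273/52 = -92*52/12273 = -4784/12273 ≈ -0.38980)
(k + n)*(43 + 223) = (-4784/12273 - 140)*(43 + 223) = -1723004/12273*266 = -458319064/12273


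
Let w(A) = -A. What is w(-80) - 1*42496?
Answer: -42416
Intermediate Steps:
w(-80) - 1*42496 = -1*(-80) - 1*42496 = 80 - 42496 = -42416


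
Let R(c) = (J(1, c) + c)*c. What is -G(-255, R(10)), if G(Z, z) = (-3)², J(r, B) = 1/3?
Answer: -9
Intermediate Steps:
J(r, B) = ⅓ (J(r, B) = 1*(⅓) = ⅓)
R(c) = c*(⅓ + c) (R(c) = (⅓ + c)*c = c*(⅓ + c))
G(Z, z) = 9
-G(-255, R(10)) = -1*9 = -9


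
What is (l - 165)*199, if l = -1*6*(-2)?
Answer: -30447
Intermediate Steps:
l = 12 (l = -6*(-2) = 12)
(l - 165)*199 = (12 - 165)*199 = -153*199 = -30447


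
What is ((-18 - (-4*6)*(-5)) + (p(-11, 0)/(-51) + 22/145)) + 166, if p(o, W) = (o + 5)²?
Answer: 67654/2465 ≈ 27.446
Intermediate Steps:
p(o, W) = (5 + o)²
((-18 - (-4*6)*(-5)) + (p(-11, 0)/(-51) + 22/145)) + 166 = ((-18 - (-4*6)*(-5)) + ((5 - 11)²/(-51) + 22/145)) + 166 = ((-18 - (-24)*(-5)) + ((-6)²*(-1/51) + 22*(1/145))) + 166 = ((-18 - 1*120) + (36*(-1/51) + 22/145)) + 166 = ((-18 - 120) + (-12/17 + 22/145)) + 166 = (-138 - 1366/2465) + 166 = -341536/2465 + 166 = 67654/2465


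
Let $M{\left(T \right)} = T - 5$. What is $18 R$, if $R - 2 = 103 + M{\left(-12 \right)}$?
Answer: $1584$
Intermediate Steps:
$M{\left(T \right)} = -5 + T$ ($M{\left(T \right)} = T - 5 = -5 + T$)
$R = 88$ ($R = 2 + \left(103 - 17\right) = 2 + 86 = 88$)
$18 R = 18 \cdot 88 = 1584$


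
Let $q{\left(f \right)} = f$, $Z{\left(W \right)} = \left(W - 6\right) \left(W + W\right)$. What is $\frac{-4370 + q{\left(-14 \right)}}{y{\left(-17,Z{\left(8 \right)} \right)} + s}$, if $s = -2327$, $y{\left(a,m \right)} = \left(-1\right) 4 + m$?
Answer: $\frac{4384}{2299} \approx 1.9069$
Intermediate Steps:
$Z{\left(W \right)} = 2 W \left(-6 + W\right)$ ($Z{\left(W \right)} = \left(-6 + W\right) 2 W = 2 W \left(-6 + W\right)$)
$y{\left(a,m \right)} = -4 + m$
$\frac{-4370 + q{\left(-14 \right)}}{y{\left(-17,Z{\left(8 \right)} \right)} + s} = \frac{-4370 - 14}{\left(-4 + 2 \cdot 8 \left(-6 + 8\right)\right) - 2327} = - \frac{4384}{\left(-4 + 2 \cdot 8 \cdot 2\right) - 2327} = - \frac{4384}{\left(-4 + 32\right) - 2327} = - \frac{4384}{28 - 2327} = - \frac{4384}{-2299} = \left(-4384\right) \left(- \frac{1}{2299}\right) = \frac{4384}{2299}$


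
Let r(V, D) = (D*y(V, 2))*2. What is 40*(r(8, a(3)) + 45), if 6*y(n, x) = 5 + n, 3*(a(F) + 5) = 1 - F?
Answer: 7360/9 ≈ 817.78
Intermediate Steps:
a(F) = -14/3 - F/3 (a(F) = -5 + (1 - F)/3 = -5 + (1/3 - F/3) = -14/3 - F/3)
y(n, x) = 5/6 + n/6 (y(n, x) = (5 + n)/6 = 5/6 + n/6)
r(V, D) = 2*D*(5/6 + V/6) (r(V, D) = (D*(5/6 + V/6))*2 = 2*D*(5/6 + V/6))
40*(r(8, a(3)) + 45) = 40*((-14/3 - 1/3*3)*(5 + 8)/3 + 45) = 40*((1/3)*(-14/3 - 1)*13 + 45) = 40*((1/3)*(-17/3)*13 + 45) = 40*(-221/9 + 45) = 40*(184/9) = 7360/9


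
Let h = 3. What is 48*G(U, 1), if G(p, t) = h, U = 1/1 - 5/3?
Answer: 144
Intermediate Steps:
U = -⅔ (U = 1*1 - 5*⅓ = 1 - 5/3 = -⅔ ≈ -0.66667)
G(p, t) = 3
48*G(U, 1) = 48*3 = 144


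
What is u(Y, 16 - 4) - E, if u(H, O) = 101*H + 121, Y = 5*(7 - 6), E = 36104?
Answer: -35478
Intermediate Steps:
Y = 5 (Y = 5*1 = 5)
u(H, O) = 121 + 101*H
u(Y, 16 - 4) - E = (121 + 101*5) - 1*36104 = (121 + 505) - 36104 = 626 - 36104 = -35478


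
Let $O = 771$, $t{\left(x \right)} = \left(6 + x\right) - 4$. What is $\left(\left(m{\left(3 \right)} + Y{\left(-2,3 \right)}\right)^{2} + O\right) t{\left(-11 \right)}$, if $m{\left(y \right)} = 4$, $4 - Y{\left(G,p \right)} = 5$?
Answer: $-7020$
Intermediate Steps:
$Y{\left(G,p \right)} = -1$ ($Y{\left(G,p \right)} = 4 - 5 = -1$)
$t{\left(x \right)} = 2 + x$
$\left(\left(m{\left(3 \right)} + Y{\left(-2,3 \right)}\right)^{2} + O\right) t{\left(-11 \right)} = \left(\left(4 - 1\right)^{2} + 771\right) \left(2 - 11\right) = \left(3^{2} + 771\right) \left(-9\right) = \left(9 + 771\right) \left(-9\right) = 780 \left(-9\right) = -7020$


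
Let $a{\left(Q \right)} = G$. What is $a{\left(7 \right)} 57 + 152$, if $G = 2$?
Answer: $266$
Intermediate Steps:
$a{\left(Q \right)} = 2$
$a{\left(7 \right)} 57 + 152 = 2 \cdot 57 + 152 = 114 + 152 = 266$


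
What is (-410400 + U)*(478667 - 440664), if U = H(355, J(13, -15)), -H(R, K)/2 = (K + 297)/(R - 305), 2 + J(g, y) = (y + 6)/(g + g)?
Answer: -10137971420983/650 ≈ -1.5597e+10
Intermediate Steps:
J(g, y) = -2 + (6 + y)/(2*g) (J(g, y) = -2 + (y + 6)/(g + g) = -2 + (6 + y)/((2*g)) = -2 + (6 + y)*(1/(2*g)) = -2 + (6 + y)/(2*g))
H(R, K) = -2*(297 + K)/(-305 + R) (H(R, K) = -2*(K + 297)/(R - 305) = -2*(297 + K)/(-305 + R))
U = -7661/650 (U = 2*(-297 - (6 - 15 - 4*13)/(2*13))/(-305 + 355) = 2*(-297 - (6 - 15 - 52)/(2*13))/50 = 2*(1/50)*(-297 - (-61)/(2*13)) = 2*(1/50)*(-297 - 1*(-61/26)) = 2*(1/50)*(-297 + 61/26) = 2*(1/50)*(-7661/26) = -7661/650 ≈ -11.786)
(-410400 + U)*(478667 - 440664) = (-410400 - 7661/650)*(478667 - 440664) = -266767661/650*38003 = -10137971420983/650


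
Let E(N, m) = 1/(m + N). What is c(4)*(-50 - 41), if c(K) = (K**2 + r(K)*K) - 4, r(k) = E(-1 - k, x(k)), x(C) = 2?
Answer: -2912/3 ≈ -970.67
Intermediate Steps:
E(N, m) = 1/(N + m)
r(k) = 1/(1 - k) (r(k) = 1/((-1 - k) + 2) = 1/(1 - k))
c(K) = -4 + K**2 - K/(-1 + K) (c(K) = (K**2 + (-1/(-1 + K))*K) - 4 = (K**2 - K/(-1 + K)) - 4 = -4 + K**2 - K/(-1 + K))
c(4)*(-50 - 41) = ((-1*4 + (-1 + 4)*(-4 + 4**2))/(-1 + 4))*(-50 - 41) = ((-4 + 3*(-4 + 16))/3)*(-91) = ((-4 + 3*12)/3)*(-91) = ((-4 + 36)/3)*(-91) = ((1/3)*32)*(-91) = (32/3)*(-91) = -2912/3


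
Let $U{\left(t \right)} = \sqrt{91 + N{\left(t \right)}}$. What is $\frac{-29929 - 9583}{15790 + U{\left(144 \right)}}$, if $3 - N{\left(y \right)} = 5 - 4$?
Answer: $- \frac{623894480}{249324007} + \frac{39512 \sqrt{93}}{249324007} \approx -2.5008$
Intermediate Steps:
$N{\left(y \right)} = 2$ ($N{\left(y \right)} = 3 - \left(5 - 4\right) = 3 - 1 = 2$)
$U{\left(t \right)} = \sqrt{93}$ ($U{\left(t \right)} = \sqrt{91 + 2} = \sqrt{93}$)
$\frac{-29929 - 9583}{15790 + U{\left(144 \right)}} = \frac{-29929 - 9583}{15790 + \sqrt{93}} = - \frac{39512}{15790 + \sqrt{93}}$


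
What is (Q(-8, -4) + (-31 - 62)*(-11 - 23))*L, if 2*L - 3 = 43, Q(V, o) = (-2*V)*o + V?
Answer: 71070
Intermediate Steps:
Q(V, o) = V - 2*V*o (Q(V, o) = -2*V*o + V = V - 2*V*o)
L = 23 (L = 3/2 + (½)*43 = 3/2 + 43/2 = 23)
(Q(-8, -4) + (-31 - 62)*(-11 - 23))*L = (-8*(1 - 2*(-4)) + (-31 - 62)*(-11 - 23))*23 = (-8*(1 + 8) - 93*(-34))*23 = (-8*9 + 3162)*23 = (-72 + 3162)*23 = 3090*23 = 71070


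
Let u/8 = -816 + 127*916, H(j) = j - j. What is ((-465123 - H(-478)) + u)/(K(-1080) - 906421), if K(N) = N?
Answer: -459005/907501 ≈ -0.50579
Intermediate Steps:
H(j) = 0
u = 924128 (u = 8*(-816 + 127*916) = 8*(-816 + 116332) = 8*115516 = 924128)
((-465123 - H(-478)) + u)/(K(-1080) - 906421) = ((-465123 - 1*0) + 924128)/(-1080 - 906421) = ((-465123 + 0) + 924128)/(-907501) = (-465123 + 924128)*(-1/907501) = 459005*(-1/907501) = -459005/907501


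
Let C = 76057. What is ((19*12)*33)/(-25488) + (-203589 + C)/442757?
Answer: -182828869/313471956 ≈ -0.58324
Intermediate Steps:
((19*12)*33)/(-25488) + (-203589 + C)/442757 = ((19*12)*33)/(-25488) + (-203589 + 76057)/442757 = (228*33)*(-1/25488) - 127532*1/442757 = 7524*(-1/25488) - 127532/442757 = -209/708 - 127532/442757 = -182828869/313471956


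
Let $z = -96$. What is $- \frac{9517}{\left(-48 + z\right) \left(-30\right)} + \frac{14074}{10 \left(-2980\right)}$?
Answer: $- \frac{8610157}{3218400} \approx -2.6753$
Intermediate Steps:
$- \frac{9517}{\left(-48 + z\right) \left(-30\right)} + \frac{14074}{10 \left(-2980\right)} = - \frac{9517}{\left(-48 - 96\right) \left(-30\right)} + \frac{14074}{10 \left(-2980\right)} = - \frac{9517}{\left(-144\right) \left(-30\right)} + \frac{14074}{-29800} = - \frac{9517}{4320} + 14074 \left(- \frac{1}{29800}\right) = \left(-9517\right) \frac{1}{4320} - \frac{7037}{14900} = - \frac{9517}{4320} - \frac{7037}{14900} = - \frac{8610157}{3218400}$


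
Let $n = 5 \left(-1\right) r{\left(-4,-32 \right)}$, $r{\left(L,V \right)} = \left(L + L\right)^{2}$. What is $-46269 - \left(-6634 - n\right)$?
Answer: $-39955$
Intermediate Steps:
$r{\left(L,V \right)} = 4 L^{2}$ ($r{\left(L,V \right)} = \left(2 L\right)^{2} = 4 L^{2}$)
$n = -320$ ($n = 5 \left(-1\right) 4 \left(-4\right)^{2} = - 5 \cdot 4 \cdot 16 = \left(-5\right) 64 = -320$)
$-46269 - \left(-6634 - n\right) = -46269 - \left(-6634 - -320\right) = -46269 - \left(-6634 + 320\right) = -46269 - -6314 = -46269 + 6314 = -39955$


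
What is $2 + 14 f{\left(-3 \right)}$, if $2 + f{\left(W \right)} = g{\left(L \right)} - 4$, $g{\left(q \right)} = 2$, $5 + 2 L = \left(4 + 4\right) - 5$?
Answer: $-54$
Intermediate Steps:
$L = -1$ ($L = - \frac{5}{2} + \frac{\left(4 + 4\right) - 5}{2} = - \frac{5}{2} + \frac{8 - 5}{2} = - \frac{5}{2} + \frac{1}{2} \cdot 3 = - \frac{5}{2} + \frac{3}{2} = -1$)
$f{\left(W \right)} = -4$ ($f{\left(W \right)} = -2 + \left(2 - 4\right) = -2 - 2 = -4$)
$2 + 14 f{\left(-3 \right)} = 2 + 14 \left(-4\right) = 2 - 56 = -54$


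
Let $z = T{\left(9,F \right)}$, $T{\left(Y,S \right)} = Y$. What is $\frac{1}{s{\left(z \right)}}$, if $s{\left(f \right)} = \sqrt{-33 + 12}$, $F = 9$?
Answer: $- \frac{i \sqrt{21}}{21} \approx - 0.21822 i$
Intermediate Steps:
$z = 9$
$s{\left(f \right)} = i \sqrt{21}$ ($s{\left(f \right)} = \sqrt{-21} = i \sqrt{21}$)
$\frac{1}{s{\left(z \right)}} = \frac{1}{i \sqrt{21}} = - \frac{i \sqrt{21}}{21}$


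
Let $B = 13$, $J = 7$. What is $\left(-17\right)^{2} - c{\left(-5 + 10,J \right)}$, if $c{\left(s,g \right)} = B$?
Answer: $276$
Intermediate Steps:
$c{\left(s,g \right)} = 13$
$\left(-17\right)^{2} - c{\left(-5 + 10,J \right)} = \left(-17\right)^{2} - 13 = 289 - 13 = 276$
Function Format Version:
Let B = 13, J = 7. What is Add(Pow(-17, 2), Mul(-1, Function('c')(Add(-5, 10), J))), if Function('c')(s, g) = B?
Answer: 276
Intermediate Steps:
Function('c')(s, g) = 13
Add(Pow(-17, 2), Mul(-1, Function('c')(Add(-5, 10), J))) = Add(Pow(-17, 2), Mul(-1, 13)) = Add(289, -13) = 276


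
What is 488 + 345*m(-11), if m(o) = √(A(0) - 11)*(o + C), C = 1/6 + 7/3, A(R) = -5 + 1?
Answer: 488 - 5865*I*√15/2 ≈ 488.0 - 11358.0*I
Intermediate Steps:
A(R) = -4
C = 5/2 (C = 1*(⅙) + 7*(⅓) = ⅙ + 7/3 = 5/2 ≈ 2.5000)
m(o) = I*√15*(5/2 + o) (m(o) = √(-4 - 11)*(o + 5/2) = √(-15)*(5/2 + o) = (I*√15)*(5/2 + o) = I*√15*(5/2 + o))
488 + 345*m(-11) = 488 + 345*(I*√15*(5/2 - 11)) = 488 + 345*(I*√15*(-17/2)) = 488 + 345*(-17*I*√15/2) = 488 - 5865*I*√15/2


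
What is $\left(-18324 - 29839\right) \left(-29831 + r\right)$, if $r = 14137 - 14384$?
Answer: $1448646714$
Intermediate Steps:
$r = -247$
$\left(-18324 - 29839\right) \left(-29831 + r\right) = \left(-18324 - 29839\right) \left(-29831 - 247\right) = \left(-48163\right) \left(-30078\right) = 1448646714$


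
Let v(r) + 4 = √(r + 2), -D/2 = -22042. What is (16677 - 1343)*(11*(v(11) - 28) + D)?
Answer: 670586488 + 168674*√13 ≈ 6.7120e+8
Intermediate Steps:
D = 44084 (D = -2*(-22042) = 44084)
v(r) = -4 + √(2 + r) (v(r) = -4 + √(r + 2) = -4 + √(2 + r))
(16677 - 1343)*(11*(v(11) - 28) + D) = (16677 - 1343)*(11*((-4 + √(2 + 11)) - 28) + 44084) = 15334*(11*((-4 + √13) - 28) + 44084) = 15334*(11*(-32 + √13) + 44084) = 15334*((-352 + 11*√13) + 44084) = 15334*(43732 + 11*√13) = 670586488 + 168674*√13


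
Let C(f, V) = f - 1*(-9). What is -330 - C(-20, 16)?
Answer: -319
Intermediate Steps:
C(f, V) = 9 + f (C(f, V) = f + 9 = 9 + f)
-330 - C(-20, 16) = -330 - (9 - 20) = -330 - 1*(-11) = -330 + 11 = -319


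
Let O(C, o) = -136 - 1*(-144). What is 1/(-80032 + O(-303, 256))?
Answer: -1/80024 ≈ -1.2496e-5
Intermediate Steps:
O(C, o) = 8 (O(C, o) = -136 + 144 = 8)
1/(-80032 + O(-303, 256)) = 1/(-80032 + 8) = 1/(-80024) = -1/80024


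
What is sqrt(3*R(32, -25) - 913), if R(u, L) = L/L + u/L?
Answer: I*sqrt(22846)/5 ≈ 30.23*I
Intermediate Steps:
R(u, L) = 1 + u/L
sqrt(3*R(32, -25) - 913) = sqrt(3*((-25 + 32)/(-25)) - 913) = sqrt(3*(-1/25*7) - 913) = sqrt(3*(-7/25) - 913) = sqrt(-21/25 - 913) = sqrt(-22846/25) = I*sqrt(22846)/5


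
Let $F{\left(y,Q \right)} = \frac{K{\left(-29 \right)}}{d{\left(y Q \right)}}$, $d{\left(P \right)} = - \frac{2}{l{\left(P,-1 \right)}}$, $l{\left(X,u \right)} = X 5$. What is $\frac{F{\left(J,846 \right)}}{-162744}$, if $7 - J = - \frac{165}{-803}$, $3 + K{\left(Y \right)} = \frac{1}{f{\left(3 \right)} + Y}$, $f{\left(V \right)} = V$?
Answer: $- \frac{1726545}{6435169} \approx -0.2683$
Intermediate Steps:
$K{\left(Y \right)} = -3 + \frac{1}{3 + Y}$
$l{\left(X,u \right)} = 5 X$
$d{\left(P \right)} = - \frac{2}{5 P}$
$J = \frac{496}{73}$ ($J = 7 - - \frac{165}{-803} = 7 - \left(-165\right) \left(- \frac{1}{803}\right) = 7 - \frac{15}{73} = \frac{496}{73} \approx 6.7945$)
$F{\left(y,Q \right)} = \frac{395 Q y}{52}$ ($F{\left(y,Q \right)} = \frac{\frac{1}{3 - 29} \left(-8 - -87\right)}{\left(- \frac{2}{5}\right) \frac{1}{y Q}} = \frac{\frac{1}{-26} \left(-8 + 87\right)}{\left(- \frac{2}{5}\right) \frac{1}{Q y}} = \frac{\left(- \frac{1}{26}\right) 79}{\left(- \frac{2}{5}\right) \frac{1}{Q y}} = - \frac{79}{26 \left(- \frac{2}{5 Q y}\right)} = - \frac{79 \left(- \frac{5 Q y}{2}\right)}{26} = \frac{395 Q y}{52}$)
$\frac{F{\left(J,846 \right)}}{-162744} = \frac{\frac{395}{52} \cdot 846 \cdot \frac{496}{73}}{-162744} = \frac{41437080}{949} \left(- \frac{1}{162744}\right) = - \frac{1726545}{6435169}$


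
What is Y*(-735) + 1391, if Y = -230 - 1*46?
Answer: 204251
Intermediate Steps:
Y = -276 (Y = -230 - 46 = -276)
Y*(-735) + 1391 = -276*(-735) + 1391 = 202860 + 1391 = 204251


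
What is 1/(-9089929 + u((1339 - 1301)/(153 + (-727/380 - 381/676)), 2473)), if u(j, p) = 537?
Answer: -1/9089392 ≈ -1.1002e-7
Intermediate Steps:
1/(-9089929 + u((1339 - 1301)/(153 + (-727/380 - 381/676)), 2473)) = 1/(-9089929 + 537) = 1/(-9089392) = -1/9089392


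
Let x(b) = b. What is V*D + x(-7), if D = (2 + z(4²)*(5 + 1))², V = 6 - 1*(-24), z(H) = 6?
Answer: 43313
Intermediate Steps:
V = 30 (V = 6 + 24 = 30)
D = 1444 (D = (2 + 6*(5 + 1))² = (2 + 6*6)² = (2 + 36)² = 38² = 1444)
V*D + x(-7) = 30*1444 - 7 = 43320 - 7 = 43313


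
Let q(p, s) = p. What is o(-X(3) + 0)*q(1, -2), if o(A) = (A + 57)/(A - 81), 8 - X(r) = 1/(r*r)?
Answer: -221/400 ≈ -0.55250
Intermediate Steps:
X(r) = 8 - 1/r**2 (X(r) = 8 - 1/(r*r) = 8 - 1/r**2)
o(A) = (57 + A)/(-81 + A)
o(-X(3) + 0)*q(1, -2) = ((57 + (-(8 - 1/3**2) + 0))/(-81 + (-(8 - 1/3**2) + 0)))*1 = ((57 + (-(8 - 1*1/9) + 0))/(-81 + (-(8 - 1*1/9) + 0)))*1 = ((57 + (-(8 - 1/9) + 0))/(-81 + (-(8 - 1/9) + 0)))*1 = ((57 + (-1*71/9 + 0))/(-81 + (-1*71/9 + 0)))*1 = ((57 + (-71/9 + 0))/(-81 + (-71/9 + 0)))*1 = ((57 - 71/9)/(-81 - 71/9))*1 = ((442/9)/(-800/9))*1 = -9/800*442/9*1 = -221/400*1 = -221/400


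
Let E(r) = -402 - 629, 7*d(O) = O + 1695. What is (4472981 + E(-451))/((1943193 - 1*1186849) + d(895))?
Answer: 106475/18017 ≈ 5.9097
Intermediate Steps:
d(O) = 1695/7 + O/7 (d(O) = (O + 1695)/7 = (1695 + O)/7 = 1695/7 + O/7)
E(r) = -1031
(4472981 + E(-451))/((1943193 - 1*1186849) + d(895)) = (4472981 - 1031)/((1943193 - 1*1186849) + (1695/7 + (⅐)*895)) = 4471950/((1943193 - 1186849) + (1695/7 + 895/7)) = 4471950/(756344 + 370) = 4471950/756714 = 4471950*(1/756714) = 106475/18017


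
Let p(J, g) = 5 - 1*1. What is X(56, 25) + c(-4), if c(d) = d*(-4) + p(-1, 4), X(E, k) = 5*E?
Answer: 300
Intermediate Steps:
p(J, g) = 4 (p(J, g) = 5 - 1 = 4)
c(d) = 4 - 4*d (c(d) = d*(-4) + 4 = -4*d + 4 = 4 - 4*d)
X(56, 25) + c(-4) = 5*56 + (4 - 4*(-4)) = 280 + (4 + 16) = 280 + 20 = 300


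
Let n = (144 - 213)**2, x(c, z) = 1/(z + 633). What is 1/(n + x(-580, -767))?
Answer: 134/637973 ≈ 0.00021004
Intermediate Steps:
x(c, z) = 1/(633 + z)
n = 4761 (n = (-69)**2 = 4761)
1/(n + x(-580, -767)) = 1/(4761 + 1/(633 - 767)) = 1/(4761 + 1/(-134)) = 1/(4761 - 1/134) = 1/(637973/134) = 134/637973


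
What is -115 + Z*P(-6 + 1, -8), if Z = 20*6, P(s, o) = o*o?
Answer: 7565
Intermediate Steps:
P(s, o) = o²
Z = 120
-115 + Z*P(-6 + 1, -8) = -115 + 120*(-8)² = -115 + 120*64 = -115 + 7680 = 7565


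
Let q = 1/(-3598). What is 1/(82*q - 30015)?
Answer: -1799/53997026 ≈ -3.3317e-5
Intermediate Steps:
q = -1/3598 ≈ -0.00027793
1/(82*q - 30015) = 1/(82*(-1/3598) - 30015) = 1/(-41/1799 - 30015) = 1/(-53997026/1799) = -1799/53997026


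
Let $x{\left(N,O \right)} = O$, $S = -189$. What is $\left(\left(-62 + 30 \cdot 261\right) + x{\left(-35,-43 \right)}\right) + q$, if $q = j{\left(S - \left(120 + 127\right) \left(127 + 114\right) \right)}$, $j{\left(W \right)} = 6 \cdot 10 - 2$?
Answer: $7783$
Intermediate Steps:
$j{\left(W \right)} = 58$ ($j{\left(W \right)} = 60 - 2 = 58$)
$q = 58$
$\left(\left(-62 + 30 \cdot 261\right) + x{\left(-35,-43 \right)}\right) + q = \left(\left(-62 + 30 \cdot 261\right) - 43\right) + 58 = \left(\left(-62 + 7830\right) - 43\right) + 58 = \left(7768 - 43\right) + 58 = 7725 + 58 = 7783$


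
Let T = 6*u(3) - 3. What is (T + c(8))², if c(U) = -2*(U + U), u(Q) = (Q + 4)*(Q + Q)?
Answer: 47089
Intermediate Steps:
u(Q) = 2*Q*(4 + Q) (u(Q) = (4 + Q)*(2*Q) = 2*Q*(4 + Q))
c(U) = -4*U
T = 249 (T = 6*(2*3*(4 + 3)) - 3 = 6*(2*3*7) - 3 = 6*42 - 3 = 252 - 3 = 249)
(T + c(8))² = (249 - 4*8)² = (249 - 32)² = 217² = 47089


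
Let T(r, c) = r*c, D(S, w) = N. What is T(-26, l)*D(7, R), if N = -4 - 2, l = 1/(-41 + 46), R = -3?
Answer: 156/5 ≈ 31.200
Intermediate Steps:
l = 1/5 ≈ 0.20000
N = -6
D(S, w) = -6
T(r, c) = c*r
T(-26, l)*D(7, R) = ((1/5)*(-26))*(-6) = -26/5*(-6) = 156/5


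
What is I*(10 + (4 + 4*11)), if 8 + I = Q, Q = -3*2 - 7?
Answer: -1218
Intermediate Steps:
Q = -13 (Q = -6 - 7 = -13)
I = -21 (I = -8 - 13 = -21)
I*(10 + (4 + 4*11)) = -21*(10 + (4 + 4*11)) = -21*(10 + (4 + 44)) = -21*(10 + 48) = -21*58 = -1218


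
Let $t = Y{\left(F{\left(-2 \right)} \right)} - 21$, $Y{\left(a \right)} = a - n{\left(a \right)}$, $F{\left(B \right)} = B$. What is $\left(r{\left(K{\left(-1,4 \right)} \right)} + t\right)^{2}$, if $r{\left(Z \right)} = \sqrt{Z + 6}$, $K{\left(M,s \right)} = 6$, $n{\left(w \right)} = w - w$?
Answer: $541 - 92 \sqrt{3} \approx 381.65$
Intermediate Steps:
$n{\left(w \right)} = 0$
$r{\left(Z \right)} = \sqrt{6 + Z}$
$Y{\left(a \right)} = a$ ($Y{\left(a \right)} = a - 0 = a + 0 = a$)
$t = -23$ ($t = -2 - 21 = -23$)
$\left(r{\left(K{\left(-1,4 \right)} \right)} + t\right)^{2} = \left(\sqrt{6 + 6} - 23\right)^{2} = \left(\sqrt{12} - 23\right)^{2} = \left(2 \sqrt{3} - 23\right)^{2} = \left(-23 + 2 \sqrt{3}\right)^{2}$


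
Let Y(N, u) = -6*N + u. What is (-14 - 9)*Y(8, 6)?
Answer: 966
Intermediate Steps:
Y(N, u) = u - 6*N
(-14 - 9)*Y(8, 6) = (-14 - 9)*(6 - 6*8) = -23*(6 - 48) = -23*(-42) = 966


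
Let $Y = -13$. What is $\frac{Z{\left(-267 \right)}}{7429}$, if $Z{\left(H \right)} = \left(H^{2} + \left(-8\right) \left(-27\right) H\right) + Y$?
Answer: $\frac{716}{391} \approx 1.8312$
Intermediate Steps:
$Z{\left(H \right)} = -13 + H^{2} + 216 H$ ($Z{\left(H \right)} = \left(H^{2} + \left(-8\right) \left(-27\right) H\right) - 13 = \left(H^{2} + 216 H\right) - 13 = -13 + H^{2} + 216 H$)
$\frac{Z{\left(-267 \right)}}{7429} = \frac{-13 + \left(-267\right)^{2} + 216 \left(-267\right)}{7429} = \left(-13 + 71289 - 57672\right) \frac{1}{7429} = 13604 \cdot \frac{1}{7429} = \frac{716}{391}$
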